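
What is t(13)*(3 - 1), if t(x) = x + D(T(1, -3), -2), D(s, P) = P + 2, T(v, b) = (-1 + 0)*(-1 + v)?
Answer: 26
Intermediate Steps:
T(v, b) = 1 - v (T(v, b) = -(-1 + v) = 1 - v)
D(s, P) = 2 + P
t(x) = x (t(x) = x + (2 - 2) = x + 0 = x)
t(13)*(3 - 1) = 13*(3 - 1) = 13*2 = 26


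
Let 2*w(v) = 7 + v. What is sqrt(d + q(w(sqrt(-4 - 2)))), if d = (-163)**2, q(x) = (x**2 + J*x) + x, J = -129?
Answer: sqrt(104527 - 242*I*sqrt(6))/2 ≈ 161.65 - 0.45837*I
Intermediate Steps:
w(v) = 7/2 + v/2 (w(v) = (7 + v)/2 = 7/2 + v/2)
q(x) = x**2 - 128*x (q(x) = (x**2 - 129*x) + x = x**2 - 128*x)
d = 26569
sqrt(d + q(w(sqrt(-4 - 2)))) = sqrt(26569 + (7/2 + sqrt(-4 - 2)/2)*(-128 + (7/2 + sqrt(-4 - 2)/2))) = sqrt(26569 + (7/2 + sqrt(-6)/2)*(-128 + (7/2 + sqrt(-6)/2))) = sqrt(26569 + (7/2 + (I*sqrt(6))/2)*(-128 + (7/2 + (I*sqrt(6))/2))) = sqrt(26569 + (7/2 + I*sqrt(6)/2)*(-128 + (7/2 + I*sqrt(6)/2))) = sqrt(26569 + (7/2 + I*sqrt(6)/2)*(-249/2 + I*sqrt(6)/2)) = sqrt(26569 + (-249/2 + I*sqrt(6)/2)*(7/2 + I*sqrt(6)/2))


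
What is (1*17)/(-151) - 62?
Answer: -9379/151 ≈ -62.113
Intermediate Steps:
(1*17)/(-151) - 62 = -1/151*17 - 62 = -17/151 - 62 = -9379/151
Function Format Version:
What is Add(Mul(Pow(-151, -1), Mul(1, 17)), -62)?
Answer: Rational(-9379, 151) ≈ -62.113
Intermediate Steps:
Add(Mul(Pow(-151, -1), Mul(1, 17)), -62) = Add(Mul(Rational(-1, 151), 17), -62) = Add(Rational(-17, 151), -62) = Rational(-9379, 151)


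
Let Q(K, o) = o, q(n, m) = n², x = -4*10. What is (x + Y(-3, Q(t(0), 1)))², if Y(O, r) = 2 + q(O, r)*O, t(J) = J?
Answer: 4225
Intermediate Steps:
x = -40
Y(O, r) = 2 + O³ (Y(O, r) = 2 + O²*O = 2 + O³)
(x + Y(-3, Q(t(0), 1)))² = (-40 + (2 + (-3)³))² = (-40 + (2 - 27))² = (-40 - 25)² = (-65)² = 4225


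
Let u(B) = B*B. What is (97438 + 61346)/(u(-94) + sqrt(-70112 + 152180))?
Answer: 350753856/19498207 - 79392*sqrt(20517)/19498207 ≈ 17.406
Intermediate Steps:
u(B) = B**2
(97438 + 61346)/(u(-94) + sqrt(-70112 + 152180)) = (97438 + 61346)/((-94)**2 + sqrt(-70112 + 152180)) = 158784/(8836 + sqrt(82068)) = 158784/(8836 + 2*sqrt(20517))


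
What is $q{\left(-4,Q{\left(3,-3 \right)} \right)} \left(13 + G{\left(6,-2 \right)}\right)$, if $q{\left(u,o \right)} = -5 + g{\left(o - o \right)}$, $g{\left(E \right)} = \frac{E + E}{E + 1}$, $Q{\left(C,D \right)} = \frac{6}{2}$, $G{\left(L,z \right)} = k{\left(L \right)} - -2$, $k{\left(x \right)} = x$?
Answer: $-105$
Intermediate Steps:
$G{\left(L,z \right)} = 2 + L$ ($G{\left(L,z \right)} = L - -2 = L + 2 = 2 + L$)
$Q{\left(C,D \right)} = 3$ ($Q{\left(C,D \right)} = 6 \cdot \frac{1}{2} = 3$)
$g{\left(E \right)} = \frac{2 E}{1 + E}$
$q{\left(u,o \right)} = -5$ ($q{\left(u,o \right)} = -5 + \frac{2 \left(o - o\right)}{1 + \left(o - o\right)} = -5 + 2 \cdot 0 \frac{1}{1 + 0} = -5 + 2 \cdot 0 \cdot 1^{-1} = -5 + 2 \cdot 0 \cdot 1 = -5 + 0 = -5$)
$q{\left(-4,Q{\left(3,-3 \right)} \right)} \left(13 + G{\left(6,-2 \right)}\right) = - 5 \left(13 + \left(2 + 6\right)\right) = - 5 \left(13 + 8\right) = \left(-5\right) 21 = -105$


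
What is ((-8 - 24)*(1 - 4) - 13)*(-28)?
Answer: -2324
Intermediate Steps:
((-8 - 24)*(1 - 4) - 13)*(-28) = (-32*(-3) - 13)*(-28) = (96 - 13)*(-28) = 83*(-28) = -2324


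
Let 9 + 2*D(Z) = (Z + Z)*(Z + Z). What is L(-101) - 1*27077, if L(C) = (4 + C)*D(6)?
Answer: -67249/2 ≈ -33625.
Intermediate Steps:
D(Z) = -9/2 + 2*Z**2 (D(Z) = -9/2 + ((Z + Z)*(Z + Z))/2 = -9/2 + ((2*Z)*(2*Z))/2 = -9/2 + (4*Z**2)/2 = -9/2 + 2*Z**2)
L(C) = 270 + 135*C/2 (L(C) = (4 + C)*(-9/2 + 2*6**2) = (4 + C)*(-9/2 + 2*36) = (4 + C)*(-9/2 + 72) = (4 + C)*(135/2) = 270 + 135*C/2)
L(-101) - 1*27077 = (270 + (135/2)*(-101)) - 1*27077 = (270 - 13635/2) - 27077 = -13095/2 - 27077 = -67249/2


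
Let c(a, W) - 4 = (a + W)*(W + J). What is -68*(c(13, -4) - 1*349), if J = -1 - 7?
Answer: 30804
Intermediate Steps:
J = -8
c(a, W) = 4 + (-8 + W)*(W + a) (c(a, W) = 4 + (a + W)*(W - 8) = 4 + (W + a)*(-8 + W) = 4 + (-8 + W)*(W + a))
-68*(c(13, -4) - 1*349) = -68*((4 + (-4)² - 8*(-4) - 8*13 - 4*13) - 1*349) = -68*((4 + 16 + 32 - 104 - 52) - 349) = -68*(-104 - 349) = -68*(-453) = 30804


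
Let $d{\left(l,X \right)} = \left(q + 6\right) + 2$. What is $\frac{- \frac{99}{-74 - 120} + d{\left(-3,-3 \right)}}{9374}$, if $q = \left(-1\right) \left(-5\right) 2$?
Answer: $\frac{3591}{1818556} \approx 0.0019746$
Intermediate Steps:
$q = 10$ ($q = 5 \cdot 2 = 10$)
$d{\left(l,X \right)} = 18$ ($d{\left(l,X \right)} = \left(10 + 6\right) + 2 = 16 + 2 = 18$)
$\frac{- \frac{99}{-74 - 120} + d{\left(-3,-3 \right)}}{9374} = \frac{- \frac{99}{-74 - 120} + 18}{9374} = \left(- \frac{99}{-194} + 18\right) \frac{1}{9374} = \left(\left(-99\right) \left(- \frac{1}{194}\right) + 18\right) \frac{1}{9374} = \left(\frac{99}{194} + 18\right) \frac{1}{9374} = \frac{3591}{194} \cdot \frac{1}{9374} = \frac{3591}{1818556}$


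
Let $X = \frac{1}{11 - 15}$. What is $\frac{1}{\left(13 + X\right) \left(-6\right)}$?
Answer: $- \frac{2}{153} \approx -0.013072$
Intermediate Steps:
$X = - \frac{1}{4}$ ($X = \frac{1}{-4} = - \frac{1}{4} \approx -0.25$)
$\frac{1}{\left(13 + X\right) \left(-6\right)} = \frac{1}{\left(13 - \frac{1}{4}\right) \left(-6\right)} = \frac{1}{\frac{51}{4} \left(-6\right)} = \frac{1}{- \frac{153}{2}} = - \frac{2}{153}$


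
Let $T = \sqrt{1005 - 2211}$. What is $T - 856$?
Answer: $-856 + 3 i \sqrt{134} \approx -856.0 + 34.728 i$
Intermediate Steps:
$T = 3 i \sqrt{134}$ ($T = \sqrt{-1206} = 3 i \sqrt{134} \approx 34.728 i$)
$T - 856 = 3 i \sqrt{134} - 856 = -856 + 3 i \sqrt{134}$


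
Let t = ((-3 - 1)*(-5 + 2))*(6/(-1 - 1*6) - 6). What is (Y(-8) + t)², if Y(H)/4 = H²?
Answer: 1478656/49 ≈ 30177.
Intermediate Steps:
Y(H) = 4*H²
t = -576/7 (t = (-4*(-3))*(6/(-1 - 6) - 6) = 12*(6/(-7) - 6) = 12*(6*(-⅐) - 6) = 12*(-6/7 - 6) = 12*(-48/7) = -576/7 ≈ -82.286)
(Y(-8) + t)² = (4*(-8)² - 576/7)² = (4*64 - 576/7)² = (256 - 576/7)² = (1216/7)² = 1478656/49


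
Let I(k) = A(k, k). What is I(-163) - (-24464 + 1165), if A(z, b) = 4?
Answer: 23303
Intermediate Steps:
I(k) = 4
I(-163) - (-24464 + 1165) = 4 - (-24464 + 1165) = 4 - 1*(-23299) = 4 + 23299 = 23303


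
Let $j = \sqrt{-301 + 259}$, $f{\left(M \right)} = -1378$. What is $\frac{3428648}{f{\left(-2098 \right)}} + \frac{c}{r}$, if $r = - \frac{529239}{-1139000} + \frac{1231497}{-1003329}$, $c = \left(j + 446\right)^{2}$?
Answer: $- \frac{17564937643170917284}{66731506194249} - \frac{113263358228000 i \sqrt{42}}{96852694041} \approx -2.6322 \cdot 10^{5} - 7578.8 i$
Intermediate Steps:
$j = i \sqrt{42}$ ($j = \sqrt{-42} = i \sqrt{42} \approx 6.4807 i$)
$c = \left(446 + i \sqrt{42}\right)^{2}$ ($c = \left(i \sqrt{42} + 446\right)^{2} = \left(446 + i \sqrt{42}\right)^{2} \approx 1.9887 \cdot 10^{5} + 5780.8 i$)
$r = - \frac{96852694041}{126976859000}$ ($r = \left(-529239\right) \left(- \frac{1}{1139000}\right) + 1231497 \left(- \frac{1}{1003329}\right) = \frac{529239}{1139000} - \frac{136833}{111481} = - \frac{96852694041}{126976859000} \approx -0.76276$)
$\frac{3428648}{f{\left(-2098 \right)}} + \frac{c}{r} = \frac{3428648}{-1378} + \frac{\left(446 + i \sqrt{42}\right)^{2}}{- \frac{96852694041}{126976859000}} = 3428648 \left(- \frac{1}{1378}\right) + \left(446 + i \sqrt{42}\right)^{2} \left(- \frac{126976859000}{96852694041}\right) = - \frac{1714324}{689} - \frac{126976859000 \left(446 + i \sqrt{42}\right)^{2}}{96852694041}$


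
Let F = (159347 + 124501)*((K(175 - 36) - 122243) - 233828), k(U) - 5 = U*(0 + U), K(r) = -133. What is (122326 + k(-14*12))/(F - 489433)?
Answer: -30111/20221656485 ≈ -1.4890e-6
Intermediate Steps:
k(U) = 5 + U² (k(U) = 5 + U*(0 + U) = 5 + U*U = 5 + U²)
F = -101107792992 (F = (159347 + 124501)*((-133 - 122243) - 233828) = 283848*(-122376 - 233828) = 283848*(-356204) = -101107792992)
(122326 + k(-14*12))/(F - 489433) = (122326 + (5 + (-14*12)²))/(-101107792992 - 489433) = (122326 + (5 + (-168)²))/(-101108282425) = (122326 + (5 + 28224))*(-1/101108282425) = (122326 + 28229)*(-1/101108282425) = 150555*(-1/101108282425) = -30111/20221656485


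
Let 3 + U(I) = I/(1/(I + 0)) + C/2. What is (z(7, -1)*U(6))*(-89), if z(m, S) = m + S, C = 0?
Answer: -17622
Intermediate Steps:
U(I) = -3 + I² (U(I) = -3 + (I/(1/(I + 0)) + 0/2) = -3 + (I/(1/I) + 0*(½)) = -3 + (I*I + 0) = -3 + (I² + 0) = -3 + I²)
z(m, S) = S + m
(z(7, -1)*U(6))*(-89) = ((-1 + 7)*(-3 + 6²))*(-89) = (6*(-3 + 36))*(-89) = (6*33)*(-89) = 198*(-89) = -17622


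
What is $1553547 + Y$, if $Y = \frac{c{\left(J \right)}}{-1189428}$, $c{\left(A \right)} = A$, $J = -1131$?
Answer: $\frac{615944100749}{396476} \approx 1.5535 \cdot 10^{6}$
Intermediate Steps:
$Y = \frac{377}{396476}$ ($Y = - \frac{1131}{-1189428} = \left(-1131\right) \left(- \frac{1}{1189428}\right) = \frac{377}{396476} \approx 0.00095088$)
$1553547 + Y = 1553547 + \frac{377}{396476} = \frac{615944100749}{396476}$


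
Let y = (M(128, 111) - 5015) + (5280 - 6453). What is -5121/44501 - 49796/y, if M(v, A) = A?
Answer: 37031381/4583603 ≈ 8.0791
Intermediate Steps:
y = -6077 (y = (111 - 5015) + (5280 - 6453) = -4904 - 1173 = -6077)
-5121/44501 - 49796/y = -5121/44501 - 49796/(-6077) = -5121*1/44501 - 49796*(-1/6077) = -5121/44501 + 844/103 = 37031381/4583603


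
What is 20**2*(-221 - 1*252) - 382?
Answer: -189582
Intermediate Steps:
20**2*(-221 - 1*252) - 382 = 400*(-221 - 252) - 382 = 400*(-473) - 382 = -189200 - 382 = -189582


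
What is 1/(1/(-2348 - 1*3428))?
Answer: -5776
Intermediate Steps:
1/(1/(-2348 - 1*3428)) = 1/(1/(-2348 - 3428)) = 1/(1/(-5776)) = 1/(-1/5776) = -5776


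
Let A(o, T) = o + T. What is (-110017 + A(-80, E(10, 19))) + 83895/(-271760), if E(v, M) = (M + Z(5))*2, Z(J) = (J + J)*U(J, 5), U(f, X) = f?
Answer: -5976508347/54352 ≈ -1.0996e+5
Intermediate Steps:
Z(J) = 2*J² (Z(J) = (J + J)*J = (2*J)*J = 2*J²)
E(v, M) = 100 + 2*M (E(v, M) = (M + 2*5²)*2 = (M + 2*25)*2 = (M + 50)*2 = (50 + M)*2 = 100 + 2*M)
A(o, T) = T + o
(-110017 + A(-80, E(10, 19))) + 83895/(-271760) = (-110017 + ((100 + 2*19) - 80)) + 83895/(-271760) = (-110017 + ((100 + 38) - 80)) + 83895*(-1/271760) = (-110017 + (138 - 80)) - 16779/54352 = (-110017 + 58) - 16779/54352 = -109959 - 16779/54352 = -5976508347/54352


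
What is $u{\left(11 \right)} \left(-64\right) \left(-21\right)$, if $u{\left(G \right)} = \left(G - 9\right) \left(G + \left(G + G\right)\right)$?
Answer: $88704$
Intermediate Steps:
$u{\left(G \right)} = 3 G \left(-9 + G\right)$ ($u{\left(G \right)} = \left(-9 + G\right) \left(G + 2 G\right) = \left(-9 + G\right) 3 G = 3 G \left(-9 + G\right)$)
$u{\left(11 \right)} \left(-64\right) \left(-21\right) = 3 \cdot 11 \left(-9 + 11\right) \left(-64\right) \left(-21\right) = 3 \cdot 11 \cdot 2 \left(-64\right) \left(-21\right) = 66 \left(-64\right) \left(-21\right) = \left(-4224\right) \left(-21\right) = 88704$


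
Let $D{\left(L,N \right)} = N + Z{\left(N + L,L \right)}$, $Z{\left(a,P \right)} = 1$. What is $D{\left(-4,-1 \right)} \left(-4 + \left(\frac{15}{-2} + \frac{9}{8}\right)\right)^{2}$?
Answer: $0$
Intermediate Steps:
$D{\left(L,N \right)} = 1 + N$ ($D{\left(L,N \right)} = N + 1 = 1 + N$)
$D{\left(-4,-1 \right)} \left(-4 + \left(\frac{15}{-2} + \frac{9}{8}\right)\right)^{2} = \left(1 - 1\right) \left(-4 + \left(\frac{15}{-2} + \frac{9}{8}\right)\right)^{2} = 0 \left(-4 + \left(15 \left(- \frac{1}{2}\right) + 9 \cdot \frac{1}{8}\right)\right)^{2} = 0 \left(-4 + \left(- \frac{15}{2} + \frac{9}{8}\right)\right)^{2} = 0 \left(-4 - \frac{51}{8}\right)^{2} = 0 \left(- \frac{83}{8}\right)^{2} = 0 \cdot \frac{6889}{64} = 0$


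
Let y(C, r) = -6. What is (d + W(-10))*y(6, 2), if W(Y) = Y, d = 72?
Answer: -372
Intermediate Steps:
(d + W(-10))*y(6, 2) = (72 - 10)*(-6) = 62*(-6) = -372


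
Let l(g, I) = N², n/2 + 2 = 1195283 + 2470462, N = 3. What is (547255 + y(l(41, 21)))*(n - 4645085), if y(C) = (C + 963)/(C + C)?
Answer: 1470291444909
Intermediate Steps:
n = 7331486 (n = -4 + 2*(1195283 + 2470462) = -4 + 2*3665745 = -4 + 7331490 = 7331486)
l(g, I) = 9 (l(g, I) = 3² = 9)
y(C) = (963 + C)/(2*C) (y(C) = (963 + C)/((2*C)) = (963 + C)*(1/(2*C)) = (963 + C)/(2*C))
(547255 + y(l(41, 21)))*(n - 4645085) = (547255 + (½)*(963 + 9)/9)*(7331486 - 4645085) = (547255 + (½)*(⅑)*972)*2686401 = (547255 + 54)*2686401 = 547309*2686401 = 1470291444909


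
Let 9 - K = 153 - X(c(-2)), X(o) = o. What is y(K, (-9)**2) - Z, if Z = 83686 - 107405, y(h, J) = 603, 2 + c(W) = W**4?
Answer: 24322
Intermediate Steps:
c(W) = -2 + W**4
K = -130 (K = 9 - (153 - (-2 + (-2)**4)) = 9 - (153 - (-2 + 16)) = 9 - (153 - 1*14) = 9 - (153 - 14) = 9 - 1*139 = 9 - 139 = -130)
Z = -23719
y(K, (-9)**2) - Z = 603 - 1*(-23719) = 603 + 23719 = 24322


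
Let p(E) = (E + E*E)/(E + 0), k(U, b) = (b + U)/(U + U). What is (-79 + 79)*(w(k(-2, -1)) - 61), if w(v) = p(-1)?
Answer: 0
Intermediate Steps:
k(U, b) = (U + b)/(2*U) (k(U, b) = (U + b)/((2*U)) = (U + b)*(1/(2*U)) = (U + b)/(2*U))
p(E) = (E + E²)/E
w(v) = 0 (w(v) = 1 - 1 = 0)
(-79 + 79)*(w(k(-2, -1)) - 61) = (-79 + 79)*(0 - 61) = 0*(-61) = 0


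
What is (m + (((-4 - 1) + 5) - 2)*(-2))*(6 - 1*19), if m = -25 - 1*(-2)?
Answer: 247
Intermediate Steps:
m = -23 (m = -25 + 2 = -23)
(m + (((-4 - 1) + 5) - 2)*(-2))*(6 - 1*19) = (-23 + (((-4 - 1) + 5) - 2)*(-2))*(6 - 1*19) = (-23 + ((-5 + 5) - 2)*(-2))*(6 - 19) = (-23 + (0 - 2)*(-2))*(-13) = (-23 - 2*(-2))*(-13) = (-23 + 4)*(-13) = -19*(-13) = 247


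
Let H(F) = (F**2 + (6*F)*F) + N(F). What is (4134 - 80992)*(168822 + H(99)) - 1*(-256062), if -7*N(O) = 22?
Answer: -127734743264/7 ≈ -1.8248e+10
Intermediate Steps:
N(O) = -22/7 (N(O) = -1/7*22 = -22/7)
H(F) = -22/7 + 7*F**2 (H(F) = (F**2 + (6*F)*F) - 22/7 = (F**2 + 6*F**2) - 22/7 = 7*F**2 - 22/7 = -22/7 + 7*F**2)
(4134 - 80992)*(168822 + H(99)) - 1*(-256062) = (4134 - 80992)*(168822 + (-22/7 + 7*99**2)) - 1*(-256062) = -76858*(168822 + (-22/7 + 7*9801)) + 256062 = -76858*(168822 + (-22/7 + 68607)) + 256062 = -76858*(168822 + 480227/7) + 256062 = -76858*1661981/7 + 256062 = -127736535698/7 + 256062 = -127734743264/7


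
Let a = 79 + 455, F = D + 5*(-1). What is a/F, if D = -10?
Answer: -178/5 ≈ -35.600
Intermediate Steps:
F = -15 (F = -10 + 5*(-1) = -10 - 5 = -15)
a = 534
a/F = 534/(-15) = 534*(-1/15) = -178/5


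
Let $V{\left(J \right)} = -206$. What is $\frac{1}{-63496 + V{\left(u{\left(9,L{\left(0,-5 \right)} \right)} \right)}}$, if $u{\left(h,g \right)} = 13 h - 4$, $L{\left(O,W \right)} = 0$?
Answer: $- \frac{1}{63702} \approx -1.5698 \cdot 10^{-5}$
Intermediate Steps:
$u{\left(h,g \right)} = -4 + 13 h$
$\frac{1}{-63496 + V{\left(u{\left(9,L{\left(0,-5 \right)} \right)} \right)}} = \frac{1}{-63496 - 206} = \frac{1}{-63702} = - \frac{1}{63702}$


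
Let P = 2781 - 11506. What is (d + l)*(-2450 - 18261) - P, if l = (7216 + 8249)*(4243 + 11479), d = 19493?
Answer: -5036091369828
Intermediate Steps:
P = -8725
l = 243140730 (l = 15465*15722 = 243140730)
(d + l)*(-2450 - 18261) - P = (19493 + 243140730)*(-2450 - 18261) - 1*(-8725) = 243160223*(-20711) + 8725 = -5036091378553 + 8725 = -5036091369828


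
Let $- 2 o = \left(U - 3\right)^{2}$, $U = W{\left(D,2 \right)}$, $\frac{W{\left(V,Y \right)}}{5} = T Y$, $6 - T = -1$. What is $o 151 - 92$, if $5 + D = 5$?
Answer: $- \frac{678023}{2} \approx -3.3901 \cdot 10^{5}$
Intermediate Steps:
$T = 7$ ($T = 6 - -1 = 6 + 1 = 7$)
$D = 0$ ($D = -5 + 5 = 0$)
$W{\left(V,Y \right)} = 35 Y$ ($W{\left(V,Y \right)} = 5 \cdot 7 Y = 35 Y$)
$U = 70$ ($U = 35 \cdot 2 = 70$)
$o = - \frac{4489}{2}$ ($o = - \frac{\left(70 - 3\right)^{2}}{2} = - \frac{67^{2}}{2} = \left(- \frac{1}{2}\right) 4489 = - \frac{4489}{2} \approx -2244.5$)
$o 151 - 92 = \left(- \frac{4489}{2}\right) 151 - 92 = - \frac{677839}{2} - 92 = - \frac{678023}{2}$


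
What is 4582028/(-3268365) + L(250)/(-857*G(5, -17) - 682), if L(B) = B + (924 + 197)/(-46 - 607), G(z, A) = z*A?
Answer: -215386438177207/154013330342235 ≈ -1.3985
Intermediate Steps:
G(z, A) = A*z
L(B) = -1121/653 + B (L(B) = B + 1121/(-653) = B + 1121*(-1/653) = B - 1121/653 = -1121/653 + B)
4582028/(-3268365) + L(250)/(-857*G(5, -17) - 682) = 4582028/(-3268365) + (-1121/653 + 250)/(-(-14569)*5 - 682) = 4582028*(-1/3268365) + 162129/(653*(-857*(-85) - 682)) = -4582028/3268365 + 162129/(653*(72845 - 682)) = -4582028/3268365 + (162129/653)/72163 = -4582028/3268365 + (162129/653)*(1/72163) = -4582028/3268365 + 162129/47122439 = -215386438177207/154013330342235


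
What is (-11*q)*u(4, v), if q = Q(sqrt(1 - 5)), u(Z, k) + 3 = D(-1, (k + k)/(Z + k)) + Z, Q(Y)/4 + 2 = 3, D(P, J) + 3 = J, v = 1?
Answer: 352/5 ≈ 70.400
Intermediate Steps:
D(P, J) = -3 + J
Q(Y) = 4 (Q(Y) = -8 + 4*3 = -8 + 12 = 4)
u(Z, k) = -6 + Z + 2*k/(Z + k) (u(Z, k) = -3 + ((-3 + (k + k)/(Z + k)) + Z) = -3 + ((-3 + (2*k)/(Z + k)) + Z) = -3 + ((-3 + 2*k/(Z + k)) + Z) = -3 + (-3 + Z + 2*k/(Z + k)) = -6 + Z + 2*k/(Z + k))
q = 4
(-11*q)*u(4, v) = (-11*4)*((2*1 + (-6 + 4)*(4 + 1))/(4 + 1)) = -44*(2 - 2*5)/5 = -44*(2 - 10)/5 = -44*(-8)/5 = -44*(-8/5) = 352/5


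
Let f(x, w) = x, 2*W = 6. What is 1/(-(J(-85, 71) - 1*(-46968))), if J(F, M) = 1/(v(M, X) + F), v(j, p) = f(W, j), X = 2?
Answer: -82/3851375 ≈ -2.1291e-5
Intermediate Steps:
W = 3 (W = (½)*6 = 3)
v(j, p) = 3
J(F, M) = 1/(3 + F)
1/(-(J(-85, 71) - 1*(-46968))) = 1/(-(1/(3 - 85) - 1*(-46968))) = 1/(-(1/(-82) + 46968)) = 1/(-(-1/82 + 46968)) = 1/(-1*3851375/82) = 1/(-3851375/82) = -82/3851375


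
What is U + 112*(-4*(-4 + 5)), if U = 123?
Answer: -325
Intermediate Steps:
U + 112*(-4*(-4 + 5)) = 123 + 112*(-4*(-4 + 5)) = 123 + 112*(-4*1) = 123 + 112*(-4) = 123 - 448 = -325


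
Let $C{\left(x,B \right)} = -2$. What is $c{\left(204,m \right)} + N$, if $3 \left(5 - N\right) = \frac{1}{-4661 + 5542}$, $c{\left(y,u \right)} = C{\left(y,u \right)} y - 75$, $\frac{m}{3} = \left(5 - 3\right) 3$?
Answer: $- \frac{1263355}{2643} \approx -478.0$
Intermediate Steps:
$m = 18$ ($m = 3 \left(5 - 3\right) 3 = 3 \cdot 2 \cdot 3 = 3 \cdot 6 = 18$)
$c{\left(y,u \right)} = -75 - 2 y$ ($c{\left(y,u \right)} = - 2 y - 75 = -75 - 2 y$)
$N = \frac{13214}{2643}$ ($N = 5 - \frac{1}{3 \left(-4661 + 5542\right)} = 5 - \frac{1}{3 \cdot 881} = 5 - \frac{1}{2643} = \frac{13214}{2643} \approx 4.9996$)
$c{\left(204,m \right)} + N = \left(-75 - 408\right) + \frac{13214}{2643} = -483 + \frac{13214}{2643} = - \frac{1263355}{2643}$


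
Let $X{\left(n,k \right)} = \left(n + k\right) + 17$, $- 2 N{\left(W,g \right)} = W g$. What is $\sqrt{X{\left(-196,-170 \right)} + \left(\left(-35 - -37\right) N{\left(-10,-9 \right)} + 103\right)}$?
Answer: $4 i \sqrt{21} \approx 18.33 i$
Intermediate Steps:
$N{\left(W,g \right)} = - \frac{W g}{2}$
$X{\left(n,k \right)} = 17 + k + n$ ($X{\left(n,k \right)} = \left(k + n\right) + 17 = 17 + k + n$)
$\sqrt{X{\left(-196,-170 \right)} + \left(\left(-35 - -37\right) N{\left(-10,-9 \right)} + 103\right)} = \sqrt{\left(17 - 170 - 196\right) + \left(\left(-35 - -37\right) \left(\left(- \frac{1}{2}\right) \left(-10\right) \left(-9\right)\right) + 103\right)} = \sqrt{-349 + \left(\left(-35 + 37\right) \left(-45\right) + 103\right)} = \sqrt{-349 + \left(2 \left(-45\right) + 103\right)} = \sqrt{-349 + \left(-90 + 103\right)} = \sqrt{-349 + 13} = \sqrt{-336} = 4 i \sqrt{21}$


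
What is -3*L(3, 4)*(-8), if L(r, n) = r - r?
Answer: 0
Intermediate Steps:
L(r, n) = 0
-3*L(3, 4)*(-8) = -3*0*(-8) = 0*(-8) = 0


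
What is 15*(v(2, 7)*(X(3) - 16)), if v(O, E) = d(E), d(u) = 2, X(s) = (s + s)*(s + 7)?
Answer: 1320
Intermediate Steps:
X(s) = 2*s*(7 + s) (X(s) = (2*s)*(7 + s) = 2*s*(7 + s))
v(O, E) = 2
15*(v(2, 7)*(X(3) - 16)) = 15*(2*(2*3*(7 + 3) - 16)) = 15*(2*(2*3*10 - 16)) = 15*(2*(60 - 16)) = 15*(2*44) = 15*88 = 1320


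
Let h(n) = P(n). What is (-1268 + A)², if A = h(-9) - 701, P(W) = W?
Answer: 3912484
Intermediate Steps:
h(n) = n
A = -710 (A = -9 - 701 = -710)
(-1268 + A)² = (-1268 - 710)² = (-1978)² = 3912484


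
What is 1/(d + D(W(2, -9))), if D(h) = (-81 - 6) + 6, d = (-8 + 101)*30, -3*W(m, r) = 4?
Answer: 1/2709 ≈ 0.00036914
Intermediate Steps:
W(m, r) = -4/3 (W(m, r) = -⅓*4 = -4/3)
d = 2790 (d = 93*30 = 2790)
D(h) = -81 (D(h) = -87 + 6 = -81)
1/(d + D(W(2, -9))) = 1/(2790 - 81) = 1/2709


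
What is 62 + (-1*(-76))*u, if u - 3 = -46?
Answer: -3206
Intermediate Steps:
u = -43 (u = 3 - 46 = -43)
62 + (-1*(-76))*u = 62 - 1*(-76)*(-43) = 62 + 76*(-43) = 62 - 3268 = -3206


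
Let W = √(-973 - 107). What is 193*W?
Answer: 1158*I*√30 ≈ 6342.6*I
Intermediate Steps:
W = 6*I*√30 (W = √(-1080) = 6*I*√30 ≈ 32.863*I)
193*W = 193*(6*I*√30) = 1158*I*√30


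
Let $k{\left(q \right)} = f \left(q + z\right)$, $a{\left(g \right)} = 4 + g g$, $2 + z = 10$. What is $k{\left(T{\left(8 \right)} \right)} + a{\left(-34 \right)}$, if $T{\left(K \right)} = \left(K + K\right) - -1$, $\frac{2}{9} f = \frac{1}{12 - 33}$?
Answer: $\frac{16165}{14} \approx 1154.6$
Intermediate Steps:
$z = 8$ ($z = -2 + 10 = 8$)
$f = - \frac{3}{14}$ ($f = \frac{9}{2 \left(12 - 33\right)} = \frac{9}{2 \left(-21\right)} = \frac{9}{2} \left(- \frac{1}{21}\right) = - \frac{3}{14} \approx -0.21429$)
$T{\left(K \right)} = 1 + 2 K$ ($T{\left(K \right)} = 2 K + 1 = 1 + 2 K$)
$a{\left(g \right)} = 4 + g^{2}$
$k{\left(q \right)} = - \frac{12}{7} - \frac{3 q}{14}$ ($k{\left(q \right)} = - \frac{3 \left(q + 8\right)}{14} = - \frac{3 \left(8 + q\right)}{14} = - \frac{12}{7} - \frac{3 q}{14}$)
$k{\left(T{\left(8 \right)} \right)} + a{\left(-34 \right)} = \left(- \frac{12}{7} - \frac{3 \left(1 + 2 \cdot 8\right)}{14}\right) + \left(4 + \left(-34\right)^{2}\right) = \left(- \frac{12}{7} - \frac{3 \left(1 + 16\right)}{14}\right) + \left(4 + 1156\right) = \left(- \frac{12}{7} - \frac{51}{14}\right) + 1160 = - \frac{75}{14} + 1160 = \frac{16165}{14}$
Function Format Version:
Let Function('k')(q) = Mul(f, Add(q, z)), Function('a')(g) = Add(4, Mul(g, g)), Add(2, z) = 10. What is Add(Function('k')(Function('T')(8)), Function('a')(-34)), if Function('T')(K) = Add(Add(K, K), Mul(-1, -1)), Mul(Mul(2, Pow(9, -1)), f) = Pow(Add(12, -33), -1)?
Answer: Rational(16165, 14) ≈ 1154.6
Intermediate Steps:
z = 8 (z = Add(-2, 10) = 8)
f = Rational(-3, 14) (f = Mul(Rational(9, 2), Pow(Add(12, -33), -1)) = Mul(Rational(9, 2), Pow(-21, -1)) = Mul(Rational(9, 2), Rational(-1, 21)) = Rational(-3, 14) ≈ -0.21429)
Function('T')(K) = Add(1, Mul(2, K)) (Function('T')(K) = Add(Mul(2, K), 1) = Add(1, Mul(2, K)))
Function('a')(g) = Add(4, Pow(g, 2))
Function('k')(q) = Add(Rational(-12, 7), Mul(Rational(-3, 14), q)) (Function('k')(q) = Mul(Rational(-3, 14), Add(q, 8)) = Mul(Rational(-3, 14), Add(8, q)) = Add(Rational(-12, 7), Mul(Rational(-3, 14), q)))
Add(Function('k')(Function('T')(8)), Function('a')(-34)) = Add(Add(Rational(-12, 7), Mul(Rational(-3, 14), Add(1, Mul(2, 8)))), Add(4, Pow(-34, 2))) = Add(Add(Rational(-12, 7), Mul(Rational(-3, 14), Add(1, 16))), Add(4, 1156)) = Add(Add(Rational(-12, 7), Mul(Rational(-3, 14), 17)), 1160) = Add(Add(Rational(-12, 7), Rational(-51, 14)), 1160) = Add(Rational(-75, 14), 1160) = Rational(16165, 14)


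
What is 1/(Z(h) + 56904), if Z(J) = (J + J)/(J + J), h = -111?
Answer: 1/56905 ≈ 1.7573e-5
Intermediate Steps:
Z(J) = 1 (Z(J) = (2*J)/((2*J)) = (2*J)*(1/(2*J)) = 1)
1/(Z(h) + 56904) = 1/(1 + 56904) = 1/56905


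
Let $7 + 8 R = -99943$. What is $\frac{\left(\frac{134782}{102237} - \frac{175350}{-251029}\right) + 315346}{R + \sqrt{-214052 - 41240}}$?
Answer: $- \frac{1617837476958158031400}{64201815461060911281} - \frac{258983488057333952 i \sqrt{63823}}{64201815461060911281} \approx -25.199 - 1.0191 i$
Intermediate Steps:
$R = - \frac{49975}{4}$ ($R = - \frac{7}{8} + \frac{1}{8} \left(-99943\right) = - \frac{7}{8} - \frac{99943}{8} = - \frac{49975}{4} \approx -12494.0$)
$\frac{\left(\frac{134782}{102237} - \frac{175350}{-251029}\right) + 315346}{R + \sqrt{-214052 - 41240}} = \frac{\left(\frac{134782}{102237} - \frac{175350}{-251029}\right) + 315346}{- \frac{49975}{4} + \sqrt{-214052 - 41240}} = \frac{\left(134782 \cdot \frac{1}{102237} - - \frac{175350}{251029}\right) + 315346}{- \frac{49975}{4} + \sqrt{-255292}} = \frac{\left(\frac{134782}{102237} + \frac{175350}{251029}\right) + 315346}{- \frac{49975}{4} + 2 i \sqrt{63823}} = \frac{\frac{51761448628}{25664451873} + 315346}{- \frac{49975}{4} + 2 i \sqrt{63823}} = \frac{8093234001791686}{25664451873 \left(- \frac{49975}{4} + 2 i \sqrt{63823}\right)}$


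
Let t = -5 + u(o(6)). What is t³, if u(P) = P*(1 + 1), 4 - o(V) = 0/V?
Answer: 27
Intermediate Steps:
o(V) = 4 (o(V) = 4 - 0/V = 4 - 1*0 = 4 + 0 = 4)
u(P) = 2*P (u(P) = P*2 = 2*P)
t = 3 (t = -5 + 2*4 = -5 + 8 = 3)
t³ = 3³ = 27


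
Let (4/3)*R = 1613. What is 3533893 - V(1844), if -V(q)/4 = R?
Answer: 3538732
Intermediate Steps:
R = 4839/4 (R = (¾)*1613 = 4839/4 ≈ 1209.8)
V(q) = -4839 (V(q) = -4*4839/4 = -4839)
3533893 - V(1844) = 3533893 - 1*(-4839) = 3533893 + 4839 = 3538732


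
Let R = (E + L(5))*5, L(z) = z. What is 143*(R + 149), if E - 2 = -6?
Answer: 22022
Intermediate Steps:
E = -4 (E = 2 - 6 = -4)
R = 5 (R = (-4 + 5)*5 = 1*5 = 5)
143*(R + 149) = 143*(5 + 149) = 143*154 = 22022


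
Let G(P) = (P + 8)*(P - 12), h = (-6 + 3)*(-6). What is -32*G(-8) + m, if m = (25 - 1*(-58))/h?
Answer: 83/18 ≈ 4.6111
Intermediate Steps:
h = 18 (h = -3*(-6) = 18)
G(P) = (-12 + P)*(8 + P) (G(P) = (8 + P)*(-12 + P) = (-12 + P)*(8 + P))
m = 83/18 (m = (25 - 1*(-58))/18 = (25 + 58)*(1/18) = 83*(1/18) = 83/18 ≈ 4.6111)
-32*G(-8) + m = -32*(-96 + (-8)**2 - 4*(-8)) + 83/18 = -32*(-96 + 64 + 32) + 83/18 = -32*0 + 83/18 = 0 + 83/18 = 83/18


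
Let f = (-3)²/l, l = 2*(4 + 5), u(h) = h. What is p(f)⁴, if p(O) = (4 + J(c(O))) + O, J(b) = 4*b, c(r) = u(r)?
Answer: 28561/16 ≈ 1785.1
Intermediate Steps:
l = 18 (l = 2*9 = 18)
c(r) = r
f = ½ (f = (-3)²/18 = 9*(1/18) = ½ ≈ 0.50000)
p(O) = 4 + 5*O (p(O) = (4 + 4*O) + O = 4 + 5*O)
p(f)⁴ = (4 + 5*(½))⁴ = (4 + 5/2)⁴ = (13/2)⁴ = 28561/16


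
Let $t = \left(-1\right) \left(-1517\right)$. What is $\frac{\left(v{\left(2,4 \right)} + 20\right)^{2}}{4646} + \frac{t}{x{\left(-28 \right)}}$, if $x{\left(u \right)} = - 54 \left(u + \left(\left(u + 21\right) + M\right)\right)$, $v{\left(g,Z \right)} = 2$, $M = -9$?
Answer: $\frac{4098983}{5519448} \approx 0.74264$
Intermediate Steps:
$t = 1517$
$x{\left(u \right)} = -648 - 108 u$ ($x{\left(u \right)} = - 54 \left(u + \left(\left(u + 21\right) - 9\right)\right) = - 54 \left(u + \left(\left(21 + u\right) - 9\right)\right) = - 54 \left(u + \left(12 + u\right)\right) = - 54 \left(12 + 2 u\right) = -648 - 108 u$)
$\frac{\left(v{\left(2,4 \right)} + 20\right)^{2}}{4646} + \frac{t}{x{\left(-28 \right)}} = \frac{\left(2 + 20\right)^{2}}{4646} + \frac{1517}{-648 - -3024} = 22^{2} \cdot \frac{1}{4646} + \frac{1517}{-648 + 3024} = 484 \cdot \frac{1}{4646} + \frac{1517}{2376} = \frac{242}{2323} + 1517 \cdot \frac{1}{2376} = \frac{242}{2323} + \frac{1517}{2376} = \frac{4098983}{5519448}$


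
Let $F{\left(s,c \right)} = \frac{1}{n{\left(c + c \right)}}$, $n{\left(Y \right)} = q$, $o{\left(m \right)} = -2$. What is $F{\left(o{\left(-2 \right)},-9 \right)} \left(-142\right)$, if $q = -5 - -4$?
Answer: $142$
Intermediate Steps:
$q = -1$ ($q = -5 + 4 = -1$)
$n{\left(Y \right)} = -1$
$F{\left(s,c \right)} = -1$ ($F{\left(s,c \right)} = \frac{1}{-1} = -1$)
$F{\left(o{\left(-2 \right)},-9 \right)} \left(-142\right) = \left(-1\right) \left(-142\right) = 142$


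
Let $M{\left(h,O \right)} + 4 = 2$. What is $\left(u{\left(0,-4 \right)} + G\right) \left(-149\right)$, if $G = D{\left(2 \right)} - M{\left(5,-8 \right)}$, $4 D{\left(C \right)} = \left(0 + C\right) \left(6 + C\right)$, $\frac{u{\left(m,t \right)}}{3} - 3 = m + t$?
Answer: $-447$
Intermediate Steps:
$M{\left(h,O \right)} = -2$ ($M{\left(h,O \right)} = -4 + 2 = -2$)
$u{\left(m,t \right)} = 9 + 3 m + 3 t$ ($u{\left(m,t \right)} = 9 + 3 \left(m + t\right) = 9 + \left(3 m + 3 t\right) = 9 + 3 m + 3 t$)
$D{\left(C \right)} = \frac{C \left(6 + C\right)}{4}$ ($D{\left(C \right)} = \frac{\left(0 + C\right) \left(6 + C\right)}{4} = \frac{C \left(6 + C\right)}{4}$)
$G = 6$ ($G = \frac{1}{4} \cdot 2 \left(6 + 2\right) - -2 = \frac{1}{4} \cdot 2 \cdot 8 + 2 = 4 + 2 = 6$)
$\left(u{\left(0,-4 \right)} + G\right) \left(-149\right) = \left(\left(9 + 3 \cdot 0 + 3 \left(-4\right)\right) + 6\right) \left(-149\right) = \left(\left(9 + 0 - 12\right) + 6\right) \left(-149\right) = \left(-3 + 6\right) \left(-149\right) = 3 \left(-149\right) = -447$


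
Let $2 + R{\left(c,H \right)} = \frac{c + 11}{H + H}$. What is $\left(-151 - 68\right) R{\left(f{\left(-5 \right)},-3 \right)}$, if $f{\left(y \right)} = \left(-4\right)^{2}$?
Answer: $\frac{2847}{2} \approx 1423.5$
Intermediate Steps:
$f{\left(y \right)} = 16$
$R{\left(c,H \right)} = -2 + \frac{11 + c}{2 H}$ ($R{\left(c,H \right)} = -2 + \frac{c + 11}{H + H} = -2 + \frac{11 + c}{2 H}$)
$\left(-151 - 68\right) R{\left(f{\left(-5 \right)},-3 \right)} = \left(-151 - 68\right) \frac{11 + 16 - -12}{2 \left(-3\right)} = - 219 \cdot \frac{1}{2} \left(- \frac{1}{3}\right) \left(11 + 16 + 12\right) = - 219 \cdot \frac{1}{2} \left(- \frac{1}{3}\right) 39 = \left(-219\right) \left(- \frac{13}{2}\right) = \frac{2847}{2}$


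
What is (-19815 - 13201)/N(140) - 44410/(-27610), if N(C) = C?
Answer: -22633859/96635 ≈ -234.22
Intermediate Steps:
(-19815 - 13201)/N(140) - 44410/(-27610) = (-19815 - 13201)/140 - 44410/(-27610) = -33016*1/140 - 44410*(-1/27610) = -8254/35 + 4441/2761 = -22633859/96635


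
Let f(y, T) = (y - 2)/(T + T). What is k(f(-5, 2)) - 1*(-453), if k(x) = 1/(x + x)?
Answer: 3169/7 ≈ 452.71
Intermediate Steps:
f(y, T) = (-2 + y)/(2*T) (f(y, T) = (-2 + y)/((2*T)) = (-2 + y)*(1/(2*T)) = (-2 + y)/(2*T))
k(x) = 1/(2*x)
k(f(-5, 2)) - 1*(-453) = 1/(2*(((½)*(-2 - 5)/2))) - 1*(-453) = 1/(2*(((½)*(½)*(-7)))) + 453 = 1/(2*(-7/4)) + 453 = (½)*(-4/7) + 453 = -2/7 + 453 = 3169/7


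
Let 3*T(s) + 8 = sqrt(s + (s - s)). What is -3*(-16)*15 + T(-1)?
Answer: 2152/3 + I/3 ≈ 717.33 + 0.33333*I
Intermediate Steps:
T(s) = -8/3 + sqrt(s)/3 (T(s) = -8/3 + sqrt(s + (s - s))/3 = -8/3 + sqrt(s + 0)/3 = -8/3 + sqrt(s)/3)
-3*(-16)*15 + T(-1) = -3*(-16)*15 + (-8/3 + sqrt(-1)/3) = 48*15 + (-8/3 + I/3) = 720 + (-8/3 + I/3) = 2152/3 + I/3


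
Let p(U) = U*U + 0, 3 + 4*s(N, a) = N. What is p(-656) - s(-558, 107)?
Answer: 1721905/4 ≈ 4.3048e+5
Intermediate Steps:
s(N, a) = -¾ + N/4
p(U) = U² (p(U) = U² + 0 = U²)
p(-656) - s(-558, 107) = (-656)² - (-¾ + (¼)*(-558)) = 430336 - (-¾ - 279/2) = 430336 - 1*(-561/4) = 430336 + 561/4 = 1721905/4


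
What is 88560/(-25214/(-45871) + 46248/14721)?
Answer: 474616227960/19782677 ≈ 23992.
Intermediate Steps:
88560/(-25214/(-45871) + 46248/14721) = 88560/(-25214*(-1/45871) + 46248*(1/14721)) = 88560/(3602/6553 + 15416/4907) = 88560/(118696062/32155571) = 88560*(32155571/118696062) = 474616227960/19782677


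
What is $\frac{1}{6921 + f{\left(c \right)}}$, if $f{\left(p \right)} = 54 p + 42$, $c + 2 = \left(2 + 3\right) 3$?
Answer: $\frac{1}{7665} \approx 0.00013046$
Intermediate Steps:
$c = 13$ ($c = -2 + \left(2 + 3\right) 3 = -2 + 5 \cdot 3 = -2 + 15 = 13$)
$f{\left(p \right)} = 42 + 54 p$
$\frac{1}{6921 + f{\left(c \right)}} = \frac{1}{6921 + \left(42 + 54 \cdot 13\right)} = \frac{1}{6921 + \left(42 + 702\right)} = \frac{1}{6921 + 744} = \frac{1}{7665}$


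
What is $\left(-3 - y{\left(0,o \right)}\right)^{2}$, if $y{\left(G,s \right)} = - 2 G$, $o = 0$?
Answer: $9$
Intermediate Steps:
$\left(-3 - y{\left(0,o \right)}\right)^{2} = \left(-3 - \left(-2\right) 0\right)^{2} = \left(-3 - 0\right)^{2} = \left(-3 + 0\right)^{2} = \left(-3\right)^{2} = 9$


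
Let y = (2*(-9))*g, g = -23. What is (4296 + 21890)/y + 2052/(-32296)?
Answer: 105606691/1671318 ≈ 63.188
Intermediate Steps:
y = 414 (y = (2*(-9))*(-23) = -18*(-23) = 414)
(4296 + 21890)/y + 2052/(-32296) = (4296 + 21890)/414 + 2052/(-32296) = 26186*(1/414) + 2052*(-1/32296) = 13093/207 - 513/8074 = 105606691/1671318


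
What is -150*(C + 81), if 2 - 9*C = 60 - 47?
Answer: -35900/3 ≈ -11967.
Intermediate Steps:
C = -11/9 (C = 2/9 - (60 - 47)/9 = 2/9 - 1/9*13 = 2/9 - 13/9 = -11/9 ≈ -1.2222)
-150*(C + 81) = -150*(-11/9 + 81) = -150*718/9 = -35900/3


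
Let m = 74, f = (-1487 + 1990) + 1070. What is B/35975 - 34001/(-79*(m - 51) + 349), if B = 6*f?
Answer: 1237040959/52811300 ≈ 23.424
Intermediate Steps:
f = 1573 (f = 503 + 1070 = 1573)
B = 9438 (B = 6*1573 = 9438)
B/35975 - 34001/(-79*(m - 51) + 349) = 9438/35975 - 34001/(-79*(74 - 51) + 349) = 9438*(1/35975) - 34001/(-79*23 + 349) = 9438/35975 - 34001/(-1817 + 349) = 9438/35975 - 34001/(-1468) = 9438/35975 - 34001*(-1/1468) = 9438/35975 + 34001/1468 = 1237040959/52811300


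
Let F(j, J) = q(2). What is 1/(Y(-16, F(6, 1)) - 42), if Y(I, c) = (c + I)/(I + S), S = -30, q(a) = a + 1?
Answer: -46/1919 ≈ -0.023971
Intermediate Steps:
q(a) = 1 + a
F(j, J) = 3 (F(j, J) = 1 + 2 = 3)
Y(I, c) = (I + c)/(-30 + I) (Y(I, c) = (c + I)/(I - 30) = (I + c)/(-30 + I))
1/(Y(-16, F(6, 1)) - 42) = 1/((-16 + 3)/(-30 - 16) - 42) = 1/(-13/(-46) - 42) = 1/(-1/46*(-13) - 42) = 1/(13/46 - 42) = 1/(-1919/46) = -46/1919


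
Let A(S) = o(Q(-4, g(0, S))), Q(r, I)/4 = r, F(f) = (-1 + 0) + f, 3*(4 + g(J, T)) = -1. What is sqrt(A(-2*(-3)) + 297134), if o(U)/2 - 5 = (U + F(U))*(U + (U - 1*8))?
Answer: 2*sqrt(74946) ≈ 547.53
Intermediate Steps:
g(J, T) = -13/3 (g(J, T) = -4 + (1/3)*(-1) = -4 - 1/3 = -13/3)
F(f) = -1 + f
Q(r, I) = 4*r
o(U) = 10 + 2*(-1 + 2*U)*(-8 + 2*U) (o(U) = 10 + 2*((U + (-1 + U))*(U + (U - 1*8))) = 10 + 2*((-1 + 2*U)*(U + (U - 8))) = 10 + 2*((-1 + 2*U)*(U + (-8 + U))) = 10 + 2*((-1 + 2*U)*(-8 + 2*U)) = 10 + 2*(-1 + 2*U)*(-8 + 2*U))
A(S) = 2650 (A(S) = 26 - 144*(-4) + 8*(4*(-4))**2 = 26 - 36*(-16) + 8*(-16)**2 = 26 + 576 + 8*256 = 26 + 576 + 2048 = 2650)
sqrt(A(-2*(-3)) + 297134) = sqrt(2650 + 297134) = sqrt(299784) = 2*sqrt(74946)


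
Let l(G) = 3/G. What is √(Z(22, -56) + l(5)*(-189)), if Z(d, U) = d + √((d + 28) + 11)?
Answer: √(-2285 + 25*√61)/5 ≈ 9.1427*I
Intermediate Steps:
Z(d, U) = d + √(39 + d) (Z(d, U) = d + √((28 + d) + 11) = d + √(39 + d))
√(Z(22, -56) + l(5)*(-189)) = √((22 + √(39 + 22)) + (3/5)*(-189)) = √((22 + √61) + (3*(⅕))*(-189)) = √((22 + √61) + (⅗)*(-189)) = √((22 + √61) - 567/5) = √(-457/5 + √61)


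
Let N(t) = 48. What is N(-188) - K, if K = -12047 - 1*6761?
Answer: 18856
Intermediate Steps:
K = -18808 (K = -12047 - 6761 = -18808)
N(-188) - K = 48 - 1*(-18808) = 48 + 18808 = 18856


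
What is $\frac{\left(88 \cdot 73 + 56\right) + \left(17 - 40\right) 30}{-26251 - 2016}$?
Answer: $- \frac{5790}{28267} \approx -0.20483$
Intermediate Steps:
$\frac{\left(88 \cdot 73 + 56\right) + \left(17 - 40\right) 30}{-26251 - 2016} = \frac{\left(6424 + 56\right) - 690}{-26251 - 2016} = \frac{6480 - 690}{-28267} = 5790 \left(- \frac{1}{28267}\right) = - \frac{5790}{28267}$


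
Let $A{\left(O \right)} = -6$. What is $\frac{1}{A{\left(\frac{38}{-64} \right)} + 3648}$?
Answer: $\frac{1}{3642} \approx 0.00027457$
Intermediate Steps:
$\frac{1}{A{\left(\frac{38}{-64} \right)} + 3648} = \frac{1}{-6 + 3648} = \frac{1}{3642}$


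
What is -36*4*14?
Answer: -2016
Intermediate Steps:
-36*4*14 = -9*16*14 = -144*14 = -2016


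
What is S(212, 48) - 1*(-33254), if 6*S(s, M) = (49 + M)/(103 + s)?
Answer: 62850157/1890 ≈ 33254.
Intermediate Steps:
S(s, M) = (49 + M)/(6*(103 + s)) (S(s, M) = ((49 + M)/(103 + s))/6 = (49 + M)/(6*(103 + s)))
S(212, 48) - 1*(-33254) = (49 + 48)/(6*(103 + 212)) - 1*(-33254) = (1/6)*97/315 + 33254 = (1/6)*(1/315)*97 + 33254 = 97/1890 + 33254 = 62850157/1890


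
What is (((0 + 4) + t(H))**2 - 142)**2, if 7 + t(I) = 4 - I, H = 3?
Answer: 19044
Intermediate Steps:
t(I) = -3 - I (t(I) = -7 + (4 - I) = -3 - I)
(((0 + 4) + t(H))**2 - 142)**2 = (((0 + 4) + (-3 - 1*3))**2 - 142)**2 = ((4 + (-3 - 3))**2 - 142)**2 = ((4 - 6)**2 - 142)**2 = ((-2)**2 - 142)**2 = (4 - 142)**2 = (-138)**2 = 19044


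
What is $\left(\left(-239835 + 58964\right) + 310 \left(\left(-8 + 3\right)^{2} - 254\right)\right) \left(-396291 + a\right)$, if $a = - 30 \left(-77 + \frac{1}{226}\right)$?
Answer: $\frac{11212818474348}{113} \approx 9.9228 \cdot 10^{10}$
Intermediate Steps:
$a = \frac{261015}{113}$ ($a = - 30 \left(-77 + \frac{1}{226}\right) = \left(-30\right) \left(- \frac{17401}{226}\right) = \frac{261015}{113} \approx 2309.9$)
$\left(\left(-239835 + 58964\right) + 310 \left(\left(-8 + 3\right)^{2} - 254\right)\right) \left(-396291 + a\right) = \left(\left(-239835 + 58964\right) + 310 \left(\left(-8 + 3\right)^{2} - 254\right)\right) \left(-396291 + \frac{261015}{113}\right) = \left(-180871 + 310 \left(\left(-5\right)^{2} - 254\right)\right) \left(- \frac{44519868}{113}\right) = \left(-180871 + 310 \left(25 - 254\right)\right) \left(- \frac{44519868}{113}\right) = \left(-180871 + 310 \left(-229\right)\right) \left(- \frac{44519868}{113}\right) = \left(-180871 - 70990\right) \left(- \frac{44519868}{113}\right) = \left(-251861\right) \left(- \frac{44519868}{113}\right) = \frac{11212818474348}{113}$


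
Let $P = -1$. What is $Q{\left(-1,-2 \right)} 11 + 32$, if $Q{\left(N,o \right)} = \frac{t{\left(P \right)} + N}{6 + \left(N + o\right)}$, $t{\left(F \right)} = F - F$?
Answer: $\frac{85}{3} \approx 28.333$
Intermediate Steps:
$t{\left(F \right)} = 0$
$Q{\left(N,o \right)} = \frac{N}{6 + N + o}$ ($Q{\left(N,o \right)} = \frac{0 + N}{6 + \left(N + o\right)} = \frac{N}{6 + N + o}$)
$Q{\left(-1,-2 \right)} 11 + 32 = - \frac{1}{6 - 1 - 2} \cdot 11 + 32 = - \frac{1}{3} \cdot 11 + 32 = \left(-1\right) \frac{1}{3} \cdot 11 + 32 = \left(- \frac{1}{3}\right) 11 + 32 = - \frac{11}{3} + 32 = \frac{85}{3}$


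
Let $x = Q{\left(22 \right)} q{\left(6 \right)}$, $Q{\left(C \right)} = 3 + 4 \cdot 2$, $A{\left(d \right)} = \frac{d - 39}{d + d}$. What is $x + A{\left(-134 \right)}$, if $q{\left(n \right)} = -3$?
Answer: $- \frac{8671}{268} \approx -32.354$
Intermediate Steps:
$A{\left(d \right)} = \frac{-39 + d}{2 d}$
$Q{\left(C \right)} = 11$ ($Q{\left(C \right)} = 3 + 8 = 11$)
$x = -33$ ($x = 11 \left(-3\right) = -33$)
$x + A{\left(-134 \right)} = -33 + \frac{-39 - 134}{2 \left(-134\right)} = -33 + \frac{1}{2} \left(- \frac{1}{134}\right) \left(-173\right) = -33 + \frac{173}{268} = - \frac{8671}{268}$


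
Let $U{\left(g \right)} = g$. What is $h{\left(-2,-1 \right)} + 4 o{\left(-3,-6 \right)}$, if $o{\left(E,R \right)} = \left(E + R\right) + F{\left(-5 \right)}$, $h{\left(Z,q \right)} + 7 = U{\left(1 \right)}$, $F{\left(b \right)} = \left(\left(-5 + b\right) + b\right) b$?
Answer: $258$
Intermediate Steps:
$F{\left(b \right)} = b \left(-5 + 2 b\right)$ ($F{\left(b \right)} = \left(-5 + 2 b\right) b = b \left(-5 + 2 b\right)$)
$h{\left(Z,q \right)} = -6$ ($h{\left(Z,q \right)} = -7 + 1 = -6$)
$o{\left(E,R \right)} = 75 + E + R$ ($o{\left(E,R \right)} = \left(E + R\right) - 5 \left(-5 + 2 \left(-5\right)\right) = \left(E + R\right) - 5 \left(-5 - 10\right) = \left(E + R\right) - -75 = \left(E + R\right) + 75 = 75 + E + R$)
$h{\left(-2,-1 \right)} + 4 o{\left(-3,-6 \right)} = -6 + 4 \left(75 - 3 - 6\right) = -6 + 4 \cdot 66 = -6 + 264 = 258$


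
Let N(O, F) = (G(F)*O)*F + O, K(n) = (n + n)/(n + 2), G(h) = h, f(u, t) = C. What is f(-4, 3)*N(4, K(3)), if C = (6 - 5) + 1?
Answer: 488/25 ≈ 19.520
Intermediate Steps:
C = 2 (C = 1 + 1 = 2)
f(u, t) = 2
K(n) = 2*n/(2 + n) (K(n) = (2*n)/(2 + n) = 2*n/(2 + n))
N(O, F) = O + O*F**2 (N(O, F) = (F*O)*F + O = O*F**2 + O = O + O*F**2)
f(-4, 3)*N(4, K(3)) = 2*(4*(1 + (2*3/(2 + 3))**2)) = 2*(4*(1 + (2*3/5)**2)) = 2*(4*(1 + (2*3*(1/5))**2)) = 2*(4*(1 + (6/5)**2)) = 2*(4*(1 + 36/25)) = 2*(4*(61/25)) = 2*(244/25) = 488/25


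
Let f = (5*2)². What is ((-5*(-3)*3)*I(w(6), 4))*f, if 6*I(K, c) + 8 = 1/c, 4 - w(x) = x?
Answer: -11625/2 ≈ -5812.5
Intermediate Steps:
w(x) = 4 - x
I(K, c) = -4/3 + 1/(6*c)
f = 100 (f = 10² = 100)
((-5*(-3)*3)*I(w(6), 4))*f = ((-5*(-3)*3)*((⅙)*(1 - 8*4)/4))*100 = ((15*3)*((⅙)*(¼)*(1 - 32)))*100 = (45*((⅙)*(¼)*(-31)))*100 = (45*(-31/24))*100 = -465/8*100 = -11625/2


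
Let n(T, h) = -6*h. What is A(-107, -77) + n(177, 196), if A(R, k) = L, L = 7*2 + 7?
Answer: -1155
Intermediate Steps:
L = 21 (L = 14 + 7 = 21)
A(R, k) = 21
A(-107, -77) + n(177, 196) = 21 - 6*196 = 21 - 1176 = -1155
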